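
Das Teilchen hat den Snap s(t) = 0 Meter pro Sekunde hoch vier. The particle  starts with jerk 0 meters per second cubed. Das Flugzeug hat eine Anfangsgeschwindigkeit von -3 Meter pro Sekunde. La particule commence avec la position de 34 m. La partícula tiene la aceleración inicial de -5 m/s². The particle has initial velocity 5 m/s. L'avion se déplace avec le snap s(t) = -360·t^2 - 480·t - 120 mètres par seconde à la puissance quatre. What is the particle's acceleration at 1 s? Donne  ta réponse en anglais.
To find the answer, we compute 2 antiderivatives of s(t) = 0. The antiderivative of snap, with j(0) = 0, gives jerk: j(t) = 0. Integrating jerk and using the initial condition a(0) = -5, we get a(t) = -5. Using a(t) = -5 and substituting t = 1, we find a = -5.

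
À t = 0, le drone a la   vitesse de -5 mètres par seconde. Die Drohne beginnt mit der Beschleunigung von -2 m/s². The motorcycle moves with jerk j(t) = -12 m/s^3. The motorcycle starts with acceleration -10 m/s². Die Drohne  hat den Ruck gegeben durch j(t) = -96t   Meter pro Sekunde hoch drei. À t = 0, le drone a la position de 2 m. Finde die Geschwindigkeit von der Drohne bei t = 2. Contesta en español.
Para resolver esto, necesitamos tomar 2 integrales de nuestra ecuación de la sacudida j(t) = -96·t. La antiderivada de la sacudida es la aceleración. Usando a(0) = -2, obtenemos a(t) = -48·t^2 - 2. La integral de la aceleración es la velocidad. Usando v(0) = -5, obtenemos v(t) = -16·t^3 - 2·t - 5. Tenemos la velocidad v(t) = -16·t^3 - 2·t - 5. Sustituyendo t = 2: v(2) = -137.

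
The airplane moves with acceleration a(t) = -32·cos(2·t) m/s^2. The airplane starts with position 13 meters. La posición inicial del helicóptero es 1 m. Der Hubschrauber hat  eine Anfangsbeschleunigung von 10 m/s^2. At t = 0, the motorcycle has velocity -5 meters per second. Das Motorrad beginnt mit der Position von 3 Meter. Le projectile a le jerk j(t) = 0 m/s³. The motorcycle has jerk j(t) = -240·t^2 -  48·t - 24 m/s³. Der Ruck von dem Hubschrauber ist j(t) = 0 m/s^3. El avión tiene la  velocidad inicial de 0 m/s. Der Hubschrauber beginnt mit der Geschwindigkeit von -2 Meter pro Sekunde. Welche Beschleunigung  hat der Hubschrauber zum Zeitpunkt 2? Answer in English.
We must find the integral of our jerk equation j(t) = 0 1 time. The antiderivative of jerk is acceleration. Using a(0) = 10, we get a(t) = 10. Using a(t) = 10 and substituting t = 2, we find a = 10.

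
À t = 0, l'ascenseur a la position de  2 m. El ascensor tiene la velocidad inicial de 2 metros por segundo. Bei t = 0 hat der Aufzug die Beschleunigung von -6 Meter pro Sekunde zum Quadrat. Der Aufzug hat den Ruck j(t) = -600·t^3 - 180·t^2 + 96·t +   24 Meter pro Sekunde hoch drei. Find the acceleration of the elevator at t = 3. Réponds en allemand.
Wir müssen das Integral unserer Gleichung für den Ruck j(t) = -600·t^3 - 180·t^2 + 96·t + 24 1-mal finden. Das Integral von dem Ruck, mit a(0) = -6, ergibt die Beschleunigung: a(t) = -150·t^4 - 60·t^3 + 48·t^2 + 24·t - 6. Aus der Gleichung für die Beschleunigung a(t) = -150·t^4 - 60·t^3 + 48·t^2 + 24·t - 6, setzen wir t = 3 ein und erhalten a = -13272.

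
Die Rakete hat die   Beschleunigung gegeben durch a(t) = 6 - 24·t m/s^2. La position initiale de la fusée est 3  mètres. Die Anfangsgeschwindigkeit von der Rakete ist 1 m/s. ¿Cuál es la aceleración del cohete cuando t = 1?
Usando a(t) = 6 - 24·t y sustituyendo t = 1, encontramos a = -18.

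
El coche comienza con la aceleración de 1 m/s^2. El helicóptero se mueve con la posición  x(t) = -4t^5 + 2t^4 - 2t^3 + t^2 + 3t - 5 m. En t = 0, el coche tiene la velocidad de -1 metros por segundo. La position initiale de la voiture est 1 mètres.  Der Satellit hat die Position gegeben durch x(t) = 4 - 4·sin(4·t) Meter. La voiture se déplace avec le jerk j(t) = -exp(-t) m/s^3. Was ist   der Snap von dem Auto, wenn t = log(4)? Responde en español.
Para resolver esto, necesitamos tomar 1 derivada de nuestra ecuación de la sacudida j(t) = -exp(-t). Derivando la sacudida, obtenemos el snap: s(t) = exp(-t). Usando s(t) = exp(-t) y sustituyendo t = log(4), encontramos s = 1/4.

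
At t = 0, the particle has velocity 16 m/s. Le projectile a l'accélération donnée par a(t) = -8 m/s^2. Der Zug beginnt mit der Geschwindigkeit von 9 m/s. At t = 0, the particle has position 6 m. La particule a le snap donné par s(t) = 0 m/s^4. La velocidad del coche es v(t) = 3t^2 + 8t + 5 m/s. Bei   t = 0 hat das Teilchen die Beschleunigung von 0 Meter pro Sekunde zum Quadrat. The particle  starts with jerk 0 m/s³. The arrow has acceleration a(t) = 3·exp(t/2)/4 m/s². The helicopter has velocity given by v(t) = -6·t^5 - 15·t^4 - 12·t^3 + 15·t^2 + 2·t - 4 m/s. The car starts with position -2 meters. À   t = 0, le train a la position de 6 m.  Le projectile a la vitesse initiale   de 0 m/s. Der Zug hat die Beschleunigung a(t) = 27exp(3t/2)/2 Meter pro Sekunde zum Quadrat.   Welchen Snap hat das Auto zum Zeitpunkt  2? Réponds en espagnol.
Debemos derivar nuestra ecuación de la velocidad v(t) = 3·t^2 + 8·t + 5 3 veces. La derivada de la velocidad da la aceleración: a(t) = 6·t + 8. La derivada de la aceleración da la sacudida: j(t) = 6. La derivada de la sacudida da el snap: s(t) = 0. De la ecuación del snap s(t) = 0, sustituimos t = 2 para obtener s = 0.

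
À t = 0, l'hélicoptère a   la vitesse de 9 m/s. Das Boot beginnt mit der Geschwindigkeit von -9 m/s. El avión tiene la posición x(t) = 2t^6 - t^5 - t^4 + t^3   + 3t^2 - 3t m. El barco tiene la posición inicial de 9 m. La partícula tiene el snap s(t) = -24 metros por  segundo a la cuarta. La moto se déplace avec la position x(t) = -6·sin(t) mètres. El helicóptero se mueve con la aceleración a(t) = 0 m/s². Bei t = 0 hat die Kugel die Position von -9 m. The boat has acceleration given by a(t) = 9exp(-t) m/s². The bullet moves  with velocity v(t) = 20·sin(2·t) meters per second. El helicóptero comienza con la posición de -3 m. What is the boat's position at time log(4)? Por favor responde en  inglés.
To find the answer, we compute 2 antiderivatives of a(t) = 9·exp(-t). Taking ∫a(t)dt and applying v(0) = -9, we find v(t) = -9·exp(-t). The antiderivative of velocity, with x(0) = 9, gives position: x(t) = 9·exp(-t). We have position x(t) = 9·exp(-t). Substituting t = log(4): x(log(4)) = 9/4.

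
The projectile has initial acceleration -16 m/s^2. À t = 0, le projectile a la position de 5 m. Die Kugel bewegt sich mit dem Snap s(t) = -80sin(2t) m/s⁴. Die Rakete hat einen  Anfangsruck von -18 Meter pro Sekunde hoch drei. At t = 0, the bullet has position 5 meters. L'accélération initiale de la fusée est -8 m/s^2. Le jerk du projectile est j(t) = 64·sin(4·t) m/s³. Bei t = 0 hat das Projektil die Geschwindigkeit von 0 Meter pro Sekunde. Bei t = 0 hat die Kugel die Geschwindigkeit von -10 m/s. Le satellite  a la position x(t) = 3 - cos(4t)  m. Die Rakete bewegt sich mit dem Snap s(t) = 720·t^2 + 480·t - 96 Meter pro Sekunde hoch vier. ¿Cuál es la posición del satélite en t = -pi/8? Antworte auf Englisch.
We have position x(t) = 3 - cos(4·t). Substituting t = -pi/8: x(-pi/8) = 3.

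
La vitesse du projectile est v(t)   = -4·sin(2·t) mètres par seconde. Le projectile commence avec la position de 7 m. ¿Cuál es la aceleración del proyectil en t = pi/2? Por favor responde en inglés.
We must differentiate our velocity equation v(t) = -4·sin(2·t) 1 time. Taking d/dt of v(t), we find a(t) = -8·cos(2·t). We have acceleration a(t) = -8·cos(2·t). Substituting t = pi/2: a(pi/2) = 8.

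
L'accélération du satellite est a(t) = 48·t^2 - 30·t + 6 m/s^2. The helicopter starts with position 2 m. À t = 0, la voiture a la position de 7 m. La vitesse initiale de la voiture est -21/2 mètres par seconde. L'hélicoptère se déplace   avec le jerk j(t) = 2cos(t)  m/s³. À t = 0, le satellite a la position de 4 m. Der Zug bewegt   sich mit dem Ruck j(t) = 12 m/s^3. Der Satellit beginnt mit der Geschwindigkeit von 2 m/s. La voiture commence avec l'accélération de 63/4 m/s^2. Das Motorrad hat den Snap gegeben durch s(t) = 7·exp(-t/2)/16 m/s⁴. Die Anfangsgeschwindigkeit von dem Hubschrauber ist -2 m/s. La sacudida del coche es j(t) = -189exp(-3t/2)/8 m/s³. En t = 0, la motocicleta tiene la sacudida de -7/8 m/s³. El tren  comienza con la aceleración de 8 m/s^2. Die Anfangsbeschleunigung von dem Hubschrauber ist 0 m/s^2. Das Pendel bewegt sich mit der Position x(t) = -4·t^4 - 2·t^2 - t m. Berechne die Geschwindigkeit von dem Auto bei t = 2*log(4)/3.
Wir müssen unsere Gleichung für den Ruck j(t) = -189·exp(-3·t/2)/8 2-mal integrieren. Mit ∫j(t)dt und Anwendung von a(0) = 63/4, finden wir a(t) = 63·exp(-3·t/2)/4. Durch Integration von der Beschleunigung und Verwendung der Anfangsbedingung v(0) = -21/2, erhalten wir v(t) = -21·exp(-3·t/2)/2. Aus der Gleichung für die Geschwindigkeit v(t) = -21·exp(-3·t/2)/2, setzen wir t = 2*log(4)/3 ein und erhalten v = -21/8.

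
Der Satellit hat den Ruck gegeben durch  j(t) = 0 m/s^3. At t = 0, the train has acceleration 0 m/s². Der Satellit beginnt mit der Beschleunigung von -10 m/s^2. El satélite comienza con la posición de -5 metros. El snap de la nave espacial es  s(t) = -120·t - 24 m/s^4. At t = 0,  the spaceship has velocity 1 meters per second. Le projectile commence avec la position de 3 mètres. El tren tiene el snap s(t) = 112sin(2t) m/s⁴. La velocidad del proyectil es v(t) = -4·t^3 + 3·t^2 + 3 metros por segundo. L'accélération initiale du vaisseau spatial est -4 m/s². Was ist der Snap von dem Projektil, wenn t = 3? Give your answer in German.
Um dies zu lösen, müssen wir 3 Ableitungen unserer Gleichung für die Geschwindigkeit v(t) = -4·t^3 + 3·t^2 + 3 nehmen. Die Ableitung von der Geschwindigkeit ergibt die Beschleunigung: a(t) = -12·t^2 + 6·t. Mit d/dt von a(t) finden wir j(t) = 6 - 24·t. Die Ableitung von dem Ruck ergibt den Snap: s(t) = -24. Mit s(t) = -24 und Einsetzen von t = 3, finden wir s = -24.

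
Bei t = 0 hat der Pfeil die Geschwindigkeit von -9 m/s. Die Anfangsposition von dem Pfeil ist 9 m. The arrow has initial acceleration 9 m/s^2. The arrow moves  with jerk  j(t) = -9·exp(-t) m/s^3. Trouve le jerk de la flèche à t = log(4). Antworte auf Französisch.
De l'équation du jerk j(t) = -9·exp(-t), nous substituons t = log(4) pour obtenir j = -9/4.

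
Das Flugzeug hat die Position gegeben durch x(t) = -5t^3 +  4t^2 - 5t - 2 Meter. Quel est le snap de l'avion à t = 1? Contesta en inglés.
Starting from position x(t) = -5·t^3 + 4·t^2 - 5·t - 2, we take 4 derivatives. The derivative of position gives velocity: v(t) = -15·t^2 + 8·t - 5. Differentiating velocity, we get acceleration: a(t) = 8 - 30·t. Differentiating acceleration, we get jerk: j(t) = -30. The derivative of jerk gives snap: s(t) = 0. Using s(t) = 0 and substituting t = 1, we find s = 0.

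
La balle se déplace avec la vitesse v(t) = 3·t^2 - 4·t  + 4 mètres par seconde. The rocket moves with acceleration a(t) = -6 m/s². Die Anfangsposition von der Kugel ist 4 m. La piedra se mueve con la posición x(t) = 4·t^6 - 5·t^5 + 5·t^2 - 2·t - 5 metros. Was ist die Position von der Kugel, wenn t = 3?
Wir müssen unsere Gleichung für die Geschwindigkeit v(t) = 3·t^2 - 4·t + 4 1-mal integrieren. Durch Integration von der Geschwindigkeit und Verwendung der Anfangsbedingung x(0) = 4, erhalten wir x(t) = t^3 - 2·t^2 + 4·t + 4. Mit x(t) = t^3 - 2·t^2 + 4·t + 4 und Einsetzen von t = 3, finden wir x = 25.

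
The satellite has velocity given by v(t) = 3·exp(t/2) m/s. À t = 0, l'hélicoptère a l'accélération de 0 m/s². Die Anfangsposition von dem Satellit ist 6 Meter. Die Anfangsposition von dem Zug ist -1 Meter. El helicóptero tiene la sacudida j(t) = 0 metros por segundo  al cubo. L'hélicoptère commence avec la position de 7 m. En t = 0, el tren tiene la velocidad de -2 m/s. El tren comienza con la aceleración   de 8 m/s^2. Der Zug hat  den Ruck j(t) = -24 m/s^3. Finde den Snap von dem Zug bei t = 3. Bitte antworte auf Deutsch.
Um dies zu lösen, müssen wir 1 Ableitung unserer Gleichung für den Ruck j(t) = -24 nehmen. Die Ableitung von dem Ruck ergibt den Snap: s(t) = 0. Wir haben den Snap s(t) = 0. Durch Einsetzen von t = 3: s(3) = 0.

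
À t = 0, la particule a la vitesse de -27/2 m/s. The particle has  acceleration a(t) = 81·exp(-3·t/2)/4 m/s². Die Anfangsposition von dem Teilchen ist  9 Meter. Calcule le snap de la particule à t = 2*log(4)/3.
Nous devons dériver notre équation de l'accélération a(t) = 81·exp(-3·t/2)/4 2 fois. En prenant d/dt de a(t), nous trouvons j(t) = -243·exp(-3·t/2)/8. La dérivée du jerk donne le snap: s(t) = 729·exp(-3·t/2)/16. Nous avons le snap s(t) = 729·exp(-3·t/2)/16. En substituant t = 2*log(4)/3: s(2*log(4)/3) = 729/64.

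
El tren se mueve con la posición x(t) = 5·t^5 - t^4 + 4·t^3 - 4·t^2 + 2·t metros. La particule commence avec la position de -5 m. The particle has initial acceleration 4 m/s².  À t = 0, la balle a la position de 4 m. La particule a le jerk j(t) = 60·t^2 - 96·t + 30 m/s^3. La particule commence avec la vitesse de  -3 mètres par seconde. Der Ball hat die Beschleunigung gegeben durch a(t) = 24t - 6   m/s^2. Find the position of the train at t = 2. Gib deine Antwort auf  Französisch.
Nous avons la position x(t) = 5·t^5 - t^4 + 4·t^3 - 4·t^2 + 2·t. En substituant t = 2: x(2) = 164.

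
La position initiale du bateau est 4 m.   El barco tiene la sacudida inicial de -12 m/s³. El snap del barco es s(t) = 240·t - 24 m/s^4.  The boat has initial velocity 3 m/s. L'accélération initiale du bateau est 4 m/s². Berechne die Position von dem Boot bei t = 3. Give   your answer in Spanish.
Debemos encontrar la antiderivada de nuestra ecuación del snap s(t) = 240·t - 24 4 veces. La integral del snap, con j(0) = -12, da la sacudida: j(t) = 120·t^2 - 24·t - 12. Tomando ∫j(t)dt y aplicando a(0) = 4, encontramos a(t) = 40·t^3 - 12·t^2 - 12·t + 4. La integral de la aceleración es la velocidad. Usando v(0) = 3, obtenemos v(t) = 10·t^4 - 4·t^3 - 6·t^2 + 4·t + 3. La integral de la velocidad, con x(0) = 4, da la posición: x(t) = 2·t^5 - t^4 - 2·t^3 + 2·t^2 + 3·t + 4. De la ecuación de la posición x(t) = 2·t^5 - t^4 - 2·t^3 + 2·t^2 + 3·t + 4, sustituimos t = 3 para obtener x = 382.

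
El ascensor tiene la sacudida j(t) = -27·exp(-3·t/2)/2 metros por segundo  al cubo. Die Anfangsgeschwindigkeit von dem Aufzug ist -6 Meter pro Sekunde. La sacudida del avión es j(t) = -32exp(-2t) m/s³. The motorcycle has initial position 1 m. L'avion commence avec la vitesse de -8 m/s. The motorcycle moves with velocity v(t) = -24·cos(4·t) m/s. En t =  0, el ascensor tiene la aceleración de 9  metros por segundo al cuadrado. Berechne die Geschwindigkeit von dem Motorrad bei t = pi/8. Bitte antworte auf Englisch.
Using v(t) = -24·cos(4·t) and substituting t = pi/8, we find v = 0.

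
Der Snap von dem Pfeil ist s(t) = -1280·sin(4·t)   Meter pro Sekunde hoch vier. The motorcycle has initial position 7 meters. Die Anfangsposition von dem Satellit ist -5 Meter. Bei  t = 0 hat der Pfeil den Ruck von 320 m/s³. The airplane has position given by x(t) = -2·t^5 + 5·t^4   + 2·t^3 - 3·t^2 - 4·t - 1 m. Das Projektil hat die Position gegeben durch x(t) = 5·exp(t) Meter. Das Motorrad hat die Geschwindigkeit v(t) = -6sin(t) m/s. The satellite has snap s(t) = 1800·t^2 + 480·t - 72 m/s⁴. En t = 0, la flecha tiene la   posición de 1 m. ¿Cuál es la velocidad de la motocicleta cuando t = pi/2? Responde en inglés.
Using v(t) = -6·sin(t) and substituting t = pi/2, we find v = -6.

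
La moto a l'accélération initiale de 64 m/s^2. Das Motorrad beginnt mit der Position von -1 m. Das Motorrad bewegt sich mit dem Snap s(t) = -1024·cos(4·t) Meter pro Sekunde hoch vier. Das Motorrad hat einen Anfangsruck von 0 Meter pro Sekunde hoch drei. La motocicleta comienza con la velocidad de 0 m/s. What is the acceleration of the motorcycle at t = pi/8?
To find the answer, we compute 2 integrals of s(t) = -1024·cos(4·t). Integrating snap and using the initial condition j(0) = 0, we get j(t) = -256·sin(4·t). The integral of jerk, with a(0) = 64, gives acceleration: a(t) = 64·cos(4·t). Using a(t) = 64·cos(4·t) and substituting t = pi/8, we find a = 0.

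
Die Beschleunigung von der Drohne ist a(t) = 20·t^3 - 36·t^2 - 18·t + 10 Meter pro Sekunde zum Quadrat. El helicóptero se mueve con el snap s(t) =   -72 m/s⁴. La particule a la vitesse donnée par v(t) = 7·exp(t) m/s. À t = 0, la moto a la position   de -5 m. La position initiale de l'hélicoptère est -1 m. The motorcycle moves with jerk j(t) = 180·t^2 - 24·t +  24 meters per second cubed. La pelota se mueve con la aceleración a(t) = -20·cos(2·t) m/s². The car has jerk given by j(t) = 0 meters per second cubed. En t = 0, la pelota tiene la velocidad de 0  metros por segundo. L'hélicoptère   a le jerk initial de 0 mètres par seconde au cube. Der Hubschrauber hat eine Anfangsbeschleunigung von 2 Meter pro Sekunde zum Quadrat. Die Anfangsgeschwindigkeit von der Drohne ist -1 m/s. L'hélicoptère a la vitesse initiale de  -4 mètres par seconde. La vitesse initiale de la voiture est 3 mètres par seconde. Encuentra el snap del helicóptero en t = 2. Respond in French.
En utilisant s(t) = -72 et en substituant t = 2, nous trouvons s = -72.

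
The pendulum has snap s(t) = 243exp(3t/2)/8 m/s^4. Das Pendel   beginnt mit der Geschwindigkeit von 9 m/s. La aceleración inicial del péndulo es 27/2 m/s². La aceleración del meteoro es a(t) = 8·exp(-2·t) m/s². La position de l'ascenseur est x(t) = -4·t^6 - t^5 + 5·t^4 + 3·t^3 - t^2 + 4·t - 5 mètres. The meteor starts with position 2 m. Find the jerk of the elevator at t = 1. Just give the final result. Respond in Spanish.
La sacudida en t = 1 es j = -402.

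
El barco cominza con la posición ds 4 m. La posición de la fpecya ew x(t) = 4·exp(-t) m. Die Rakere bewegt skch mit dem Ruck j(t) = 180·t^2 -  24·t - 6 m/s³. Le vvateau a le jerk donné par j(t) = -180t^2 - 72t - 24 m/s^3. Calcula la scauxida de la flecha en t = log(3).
Partiendo de la posición x(t) = 4·exp(-t), tomamos 3 derivadas. Tomando d/dt de x(t), encontramos v(t) = -4·exp(-t). Tomando d/dt de v(t), encontramos a(t) = 4·exp(-t). Tomando d/dt de a(t), encontramos j(t) = -4·exp(-t). De la ecuación de la sacudida j(t) = -4·exp(-t), sustituimos t = log(3) para obtener j = -4/3.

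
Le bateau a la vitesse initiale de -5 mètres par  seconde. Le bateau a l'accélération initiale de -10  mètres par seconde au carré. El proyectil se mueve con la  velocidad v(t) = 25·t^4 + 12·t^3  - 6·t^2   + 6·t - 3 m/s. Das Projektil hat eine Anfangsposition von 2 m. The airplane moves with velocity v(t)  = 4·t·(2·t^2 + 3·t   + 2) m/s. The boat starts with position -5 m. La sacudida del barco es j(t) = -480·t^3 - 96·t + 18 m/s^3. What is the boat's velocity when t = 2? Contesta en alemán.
Wir müssen das Integral unserer Gleichung für den Ruck j(t) = -480·t^3 - 96·t + 18 2-mal finden. Durch Integration von dem Ruck und Verwendung der Anfangsbedingung a(0) = -10, erhalten wir a(t) = -120·t^4 - 48·t^2 + 18·t - 10. Mit ∫a(t)dt und Anwendung von v(0) = -5, finden wir v(t) = -24·t^5 - 16·t^3 + 9·t^2 - 10·t - 5. Wir haben die Geschwindigkeit v(t) = -24·t^5 - 16·t^3 + 9·t^2 - 10·t - 5. Durch Einsetzen von t = 2: v(2) = -885.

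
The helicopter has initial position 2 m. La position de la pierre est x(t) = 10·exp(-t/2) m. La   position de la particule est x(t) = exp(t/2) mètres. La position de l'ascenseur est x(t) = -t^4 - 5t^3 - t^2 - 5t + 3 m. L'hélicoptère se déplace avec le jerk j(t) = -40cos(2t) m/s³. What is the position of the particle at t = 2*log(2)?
We have position x(t) = exp(t/2). Substituting t = 2*log(2): x(2*log(2)) = 2.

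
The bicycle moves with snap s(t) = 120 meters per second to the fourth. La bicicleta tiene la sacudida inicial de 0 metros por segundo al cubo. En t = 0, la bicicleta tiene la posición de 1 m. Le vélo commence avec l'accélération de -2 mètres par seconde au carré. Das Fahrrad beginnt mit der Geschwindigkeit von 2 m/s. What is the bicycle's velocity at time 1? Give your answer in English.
To find the answer, we compute 3 antiderivatives of s(t) = 120. The integral of snap, with j(0) = 0, gives jerk: j(t) = 120·t. The integral of jerk is acceleration. Using a(0) = -2, we get a(t) = 60·t^2 - 2. The antiderivative of acceleration, with v(0) = 2, gives velocity: v(t) = 20·t^3 - 2·t + 2. We have velocity v(t) = 20·t^3 - 2·t + 2. Substituting t = 1: v(1) = 20.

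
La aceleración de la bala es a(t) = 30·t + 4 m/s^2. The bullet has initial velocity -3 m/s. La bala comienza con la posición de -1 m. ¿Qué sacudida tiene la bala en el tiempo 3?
Debemos derivar nuestra ecuación de la aceleración a(t) = 30·t + 4 1 vez. Tomando d/dt de a(t), encontramos j(t) = 30. De la ecuación de la sacudida j(t) = 30, sustituimos t = 3 para obtener j = 30.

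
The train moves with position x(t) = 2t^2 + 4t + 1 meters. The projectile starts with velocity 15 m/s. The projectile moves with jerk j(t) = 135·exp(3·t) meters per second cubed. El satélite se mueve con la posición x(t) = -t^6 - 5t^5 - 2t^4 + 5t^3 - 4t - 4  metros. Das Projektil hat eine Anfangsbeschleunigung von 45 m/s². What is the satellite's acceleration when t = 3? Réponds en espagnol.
Partiendo de la posición x(t) = -t^6 - 5·t^5 - 2·t^4 + 5·t^3 - 4·t - 4, tomamos 2 derivadas. Derivando la posición, obtenemos la velocidad: v(t) = -6·t^5 - 25·t^4 - 8·t^3 + 15·t^2 - 4. Derivando la velocidad, obtenemos la aceleración: a(t) = -30·t^4 - 100·t^3 - 24·t^2 + 30·t. Usando a(t) = -30·t^4 - 100·t^3 - 24·t^2 + 30·t y sustituyendo t = 3, encontramos a = -5256.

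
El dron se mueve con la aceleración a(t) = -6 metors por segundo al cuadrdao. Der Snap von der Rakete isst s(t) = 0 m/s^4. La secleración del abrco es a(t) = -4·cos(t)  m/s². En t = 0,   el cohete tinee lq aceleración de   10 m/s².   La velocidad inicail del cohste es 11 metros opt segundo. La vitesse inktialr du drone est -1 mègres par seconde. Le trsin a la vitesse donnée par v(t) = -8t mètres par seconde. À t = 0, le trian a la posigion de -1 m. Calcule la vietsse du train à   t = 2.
En utilisant v(t) = -8·t et en substituant t = 2, nous trouvons v = -16.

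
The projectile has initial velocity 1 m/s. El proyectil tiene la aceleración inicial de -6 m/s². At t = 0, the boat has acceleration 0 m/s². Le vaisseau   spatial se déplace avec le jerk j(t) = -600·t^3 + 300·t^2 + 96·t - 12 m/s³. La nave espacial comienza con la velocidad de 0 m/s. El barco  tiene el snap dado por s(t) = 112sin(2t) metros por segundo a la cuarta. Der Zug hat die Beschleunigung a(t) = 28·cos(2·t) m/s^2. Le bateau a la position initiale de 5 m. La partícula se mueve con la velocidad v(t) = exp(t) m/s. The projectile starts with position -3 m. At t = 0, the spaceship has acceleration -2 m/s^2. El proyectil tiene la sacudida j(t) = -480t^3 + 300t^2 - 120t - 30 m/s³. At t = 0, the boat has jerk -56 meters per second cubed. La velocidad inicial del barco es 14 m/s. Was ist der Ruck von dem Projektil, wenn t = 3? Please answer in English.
From the given jerk equation j(t) = -480·t^3 + 300·t^2 - 120·t - 30, we substitute t = 3 to get j = -10650.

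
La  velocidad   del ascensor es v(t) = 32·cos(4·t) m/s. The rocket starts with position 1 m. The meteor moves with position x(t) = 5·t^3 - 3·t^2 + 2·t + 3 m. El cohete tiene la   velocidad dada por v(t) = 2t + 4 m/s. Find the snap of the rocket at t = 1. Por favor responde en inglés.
Starting from velocity v(t) = 2·t + 4, we take 3 derivatives. The derivative of velocity gives acceleration: a(t) = 2. Taking d/dt of a(t), we find j(t) = 0. Differentiating jerk, we get snap: s(t) = 0. Using s(t) = 0 and substituting t = 1, we find s = 0.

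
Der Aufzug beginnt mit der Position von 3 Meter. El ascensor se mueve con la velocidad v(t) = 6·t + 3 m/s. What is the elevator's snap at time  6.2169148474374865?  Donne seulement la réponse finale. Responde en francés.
La réponse est 0.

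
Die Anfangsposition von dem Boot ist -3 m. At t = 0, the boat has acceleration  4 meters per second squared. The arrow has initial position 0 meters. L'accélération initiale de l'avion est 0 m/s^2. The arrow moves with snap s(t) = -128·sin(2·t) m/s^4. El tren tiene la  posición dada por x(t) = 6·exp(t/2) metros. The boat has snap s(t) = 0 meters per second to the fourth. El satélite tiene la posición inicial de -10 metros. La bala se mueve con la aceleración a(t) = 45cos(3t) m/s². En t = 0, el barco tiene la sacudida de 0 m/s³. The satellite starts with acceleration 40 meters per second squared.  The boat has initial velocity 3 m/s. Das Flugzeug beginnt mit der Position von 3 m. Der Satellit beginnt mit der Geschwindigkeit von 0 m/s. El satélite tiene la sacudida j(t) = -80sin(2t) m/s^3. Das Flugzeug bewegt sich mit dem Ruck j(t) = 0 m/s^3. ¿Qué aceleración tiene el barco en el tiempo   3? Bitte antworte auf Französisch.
Pour résoudre ceci, nous devons prendre 2 primitives de notre équation du snap s(t) = 0. La primitive du snap, avec j(0) = 0, donne le jerk: j(t) = 0. L'intégrale du jerk, avec a(0) = 4, donne l'accélération: a(t) = 4. De l'équation de l'accélération a(t) = 4, nous substituons t = 3 pour obtenir a = 4.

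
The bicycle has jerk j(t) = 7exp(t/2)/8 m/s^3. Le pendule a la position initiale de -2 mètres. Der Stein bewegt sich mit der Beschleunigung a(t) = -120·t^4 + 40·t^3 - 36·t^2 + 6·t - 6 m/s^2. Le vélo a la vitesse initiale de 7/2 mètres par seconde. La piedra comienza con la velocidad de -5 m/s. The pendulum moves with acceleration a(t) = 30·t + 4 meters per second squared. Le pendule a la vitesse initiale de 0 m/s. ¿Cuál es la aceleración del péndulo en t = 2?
Usando a(t) = 30·t + 4 y sustituyendo t = 2, encontramos a = 64.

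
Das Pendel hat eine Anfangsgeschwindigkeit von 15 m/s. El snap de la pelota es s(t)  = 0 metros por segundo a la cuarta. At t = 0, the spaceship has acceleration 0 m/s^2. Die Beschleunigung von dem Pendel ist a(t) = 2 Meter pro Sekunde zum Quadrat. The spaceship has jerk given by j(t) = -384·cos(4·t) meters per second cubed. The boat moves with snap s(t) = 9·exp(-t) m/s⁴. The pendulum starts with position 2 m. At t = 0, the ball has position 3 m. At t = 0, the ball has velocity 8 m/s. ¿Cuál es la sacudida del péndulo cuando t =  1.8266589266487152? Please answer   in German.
Wir müssen unsere Gleichung für die Beschleunigung a(t) = 2 1-mal ableiten. Durch Ableiten von der Beschleunigung erhalten wir den Ruck: j(t) = 0. Mit j(t) = 0 und Einsetzen von t = 1.8266589266487152, finden wir j = 0.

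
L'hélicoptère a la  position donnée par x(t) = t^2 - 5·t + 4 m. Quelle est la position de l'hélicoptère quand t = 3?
En utilisant x(t) = t^2 - 5·t + 4 et en substituant t = 3, nous trouvons x = -2.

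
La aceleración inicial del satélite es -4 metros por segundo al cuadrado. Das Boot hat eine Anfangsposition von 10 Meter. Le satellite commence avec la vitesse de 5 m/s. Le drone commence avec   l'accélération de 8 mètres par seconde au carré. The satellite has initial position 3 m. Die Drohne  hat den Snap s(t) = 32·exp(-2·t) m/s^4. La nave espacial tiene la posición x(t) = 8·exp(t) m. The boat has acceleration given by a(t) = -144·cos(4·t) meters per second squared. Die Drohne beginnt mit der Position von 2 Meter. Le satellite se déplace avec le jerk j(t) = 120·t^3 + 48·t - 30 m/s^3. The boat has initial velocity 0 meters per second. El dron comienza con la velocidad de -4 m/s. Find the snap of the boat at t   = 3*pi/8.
Starting from acceleration a(t) = -144·cos(4·t), we take 2 derivatives. Differentiating acceleration, we get jerk: j(t) = 576·sin(4·t). Taking d/dt of j(t), we find s(t) = 2304·cos(4·t). Using s(t) = 2304·cos(4·t) and substituting t = 3*pi/8, we find s = 0.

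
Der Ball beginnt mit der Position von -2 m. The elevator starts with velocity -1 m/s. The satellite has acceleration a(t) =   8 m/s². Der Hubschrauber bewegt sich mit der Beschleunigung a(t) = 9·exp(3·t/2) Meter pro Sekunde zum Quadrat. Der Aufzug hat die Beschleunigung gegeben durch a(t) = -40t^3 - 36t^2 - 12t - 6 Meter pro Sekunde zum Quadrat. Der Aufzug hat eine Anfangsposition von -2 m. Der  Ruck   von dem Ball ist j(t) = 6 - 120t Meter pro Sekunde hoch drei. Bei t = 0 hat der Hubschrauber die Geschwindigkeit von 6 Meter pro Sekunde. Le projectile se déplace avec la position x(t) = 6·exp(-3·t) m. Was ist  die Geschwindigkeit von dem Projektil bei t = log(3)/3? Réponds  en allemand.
Um dies zu lösen, müssen wir 1 Ableitung unserer Gleichung für die Position x(t) = 6·exp(-3·t) nehmen. Mit d/dt von x(t) finden wir v(t) = -18·exp(-3·t). Wir haben die Geschwindigkeit v(t) = -18·exp(-3·t). Durch Einsetzen von t = log(3)/3: v(log(3)/3) = -6.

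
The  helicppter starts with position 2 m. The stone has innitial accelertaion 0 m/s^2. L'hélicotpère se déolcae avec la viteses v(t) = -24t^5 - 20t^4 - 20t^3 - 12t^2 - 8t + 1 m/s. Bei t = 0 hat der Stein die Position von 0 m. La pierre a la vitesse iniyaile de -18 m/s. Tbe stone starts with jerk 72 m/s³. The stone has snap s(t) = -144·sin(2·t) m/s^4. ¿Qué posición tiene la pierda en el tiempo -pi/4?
Necesitamos integrar nuestra ecuación del snap s(t) = -144·sin(2·t) 4 veces. La antiderivada del snap, con j(0) = 72, da la sacudida: j(t) = 72·cos(2·t). La antiderivada de la sacudida, con a(0) = 0, da la aceleración: a(t) = 36·sin(2·t). Tomando ∫a(t)dt y aplicando v(0) = -18, encontramos v(t) = -18·cos(2·t). Integrando la velocidad y usando la condición inicial x(0) = 0, obtenemos x(t) = -9·sin(2·t). De la ecuación de la posición x(t) = -9·sin(2·t), sustituimos t = -pi/4 para obtener x = 9.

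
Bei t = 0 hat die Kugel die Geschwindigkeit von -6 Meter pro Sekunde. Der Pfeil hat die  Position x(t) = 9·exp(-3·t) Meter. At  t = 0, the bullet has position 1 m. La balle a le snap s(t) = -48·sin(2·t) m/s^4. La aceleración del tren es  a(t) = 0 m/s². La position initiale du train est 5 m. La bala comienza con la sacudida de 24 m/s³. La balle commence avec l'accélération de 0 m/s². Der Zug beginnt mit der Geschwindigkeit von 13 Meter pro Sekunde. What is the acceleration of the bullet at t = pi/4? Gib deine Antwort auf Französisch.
Nous devons intégrer notre équation du snap s(t) = -48·sin(2·t) 2 fois. La primitive du snap est le jerk. En utilisant j(0) = 24, nous obtenons j(t) = 24·cos(2·t). La primitive du jerk, avec a(0) = 0, donne l'accélération: a(t) = 12·sin(2·t). Nous avons l'accélération a(t) = 12·sin(2·t). En substituant t = pi/4: a(pi/4) = 12.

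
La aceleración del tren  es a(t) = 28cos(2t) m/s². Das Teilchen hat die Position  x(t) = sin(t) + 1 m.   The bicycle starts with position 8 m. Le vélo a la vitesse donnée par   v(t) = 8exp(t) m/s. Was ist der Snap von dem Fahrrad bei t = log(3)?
Um dies zu lösen, müssen wir 3 Ableitungen unserer Gleichung für die Geschwindigkeit v(t) = 8·exp(t) nehmen. Mit d/dt von v(t) finden wir a(t) = 8·exp(t). Mit d/dt von a(t) finden wir j(t) = 8·exp(t). Die Ableitung von dem Ruck ergibt den Snap: s(t) = 8·exp(t). Aus der Gleichung für den Snap s(t) = 8·exp(t), setzen wir t = log(3) ein und erhalten s = 24.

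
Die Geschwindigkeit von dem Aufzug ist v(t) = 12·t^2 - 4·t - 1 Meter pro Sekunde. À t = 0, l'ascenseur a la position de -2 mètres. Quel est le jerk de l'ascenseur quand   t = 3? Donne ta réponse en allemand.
Ausgehend von der Geschwindigkeit v(t) = 12·t^2 - 4·t - 1, nehmen wir 2 Ableitungen. Durch Ableiten von der Geschwindigkeit erhalten wir die Beschleunigung: a(t) = 24·t - 4. Mit d/dt von a(t) finden wir j(t) = 24. Wir haben den Ruck j(t) = 24. Durch Einsetzen von t = 3: j(3) = 24.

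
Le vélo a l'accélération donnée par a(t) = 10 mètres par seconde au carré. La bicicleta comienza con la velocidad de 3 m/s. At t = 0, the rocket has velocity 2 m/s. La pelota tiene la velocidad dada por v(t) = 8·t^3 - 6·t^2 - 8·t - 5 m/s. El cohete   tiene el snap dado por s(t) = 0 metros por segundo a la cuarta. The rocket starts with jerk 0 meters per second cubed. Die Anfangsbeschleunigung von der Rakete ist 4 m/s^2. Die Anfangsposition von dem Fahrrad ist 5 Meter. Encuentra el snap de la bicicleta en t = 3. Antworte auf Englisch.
Starting from acceleration a(t) = 10, we take 2 derivatives. Differentiating acceleration, we get jerk: j(t) = 0. The derivative of jerk gives snap: s(t) = 0. We have snap s(t) = 0. Substituting t = 3: s(3) = 0.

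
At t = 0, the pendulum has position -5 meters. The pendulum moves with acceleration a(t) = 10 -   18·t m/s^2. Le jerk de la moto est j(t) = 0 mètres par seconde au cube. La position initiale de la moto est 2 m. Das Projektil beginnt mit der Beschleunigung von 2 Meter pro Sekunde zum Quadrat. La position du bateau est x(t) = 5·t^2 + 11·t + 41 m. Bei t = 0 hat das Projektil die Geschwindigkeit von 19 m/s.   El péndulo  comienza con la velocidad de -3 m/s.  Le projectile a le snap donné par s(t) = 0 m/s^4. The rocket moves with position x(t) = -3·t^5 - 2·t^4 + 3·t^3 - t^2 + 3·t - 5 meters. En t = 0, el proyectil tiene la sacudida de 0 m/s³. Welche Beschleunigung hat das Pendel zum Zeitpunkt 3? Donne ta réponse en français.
Nous avons l'accélération a(t) = 10 - 18·t. En substituant t = 3: a(3) = -44.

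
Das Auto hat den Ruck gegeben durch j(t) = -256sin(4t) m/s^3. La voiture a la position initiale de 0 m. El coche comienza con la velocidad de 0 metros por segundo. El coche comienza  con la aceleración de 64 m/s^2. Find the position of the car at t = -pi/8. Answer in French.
Nous devons intégrer notre équation du jerk j(t) = -256·sin(4·t) 3 fois. L'intégrale du jerk, avec a(0) = 64, donne l'accélération: a(t) = 64·cos(4·t). En prenant ∫a(t)dt et en appliquant v(0) = 0, nous trouvons v(t) = 16·sin(4·t). En prenant ∫v(t)dt et en appliquant x(0) = 0, nous trouvons x(t) = 4 - 4·cos(4·t). En utilisant x(t) = 4 - 4·cos(4·t) et en substituant t = -pi/8, nous trouvons x = 4.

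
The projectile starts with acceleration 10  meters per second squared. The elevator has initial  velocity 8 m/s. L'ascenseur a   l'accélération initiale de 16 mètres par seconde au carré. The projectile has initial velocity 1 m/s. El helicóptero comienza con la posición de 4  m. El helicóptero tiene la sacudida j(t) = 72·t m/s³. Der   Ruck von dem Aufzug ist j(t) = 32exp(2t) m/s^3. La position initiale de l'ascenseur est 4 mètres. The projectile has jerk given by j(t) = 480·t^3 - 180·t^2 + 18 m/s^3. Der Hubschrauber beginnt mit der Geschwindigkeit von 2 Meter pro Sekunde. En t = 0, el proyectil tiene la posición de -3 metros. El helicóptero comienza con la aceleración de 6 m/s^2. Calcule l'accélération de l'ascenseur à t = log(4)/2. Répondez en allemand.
Wir müssen unsere Gleichung für den Ruck j(t) = 32·exp(2·t) 1-mal integrieren. Durch Integration von dem Ruck und Verwendung der Anfangsbedingung a(0) = 16, erhalten wir a(t) = 16·exp(2·t). Mit a(t) = 16·exp(2·t) und Einsetzen von t = log(4)/2, finden wir a = 64.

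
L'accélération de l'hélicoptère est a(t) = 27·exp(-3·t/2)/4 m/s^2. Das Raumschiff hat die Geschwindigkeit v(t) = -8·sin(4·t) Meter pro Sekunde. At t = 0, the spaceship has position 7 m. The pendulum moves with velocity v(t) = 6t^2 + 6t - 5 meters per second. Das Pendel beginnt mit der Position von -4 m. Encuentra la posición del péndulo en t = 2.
Debemos encontrar la integral de nuestra ecuación de la velocidad v(t) = 6·t^2 + 6·t - 5 1 vez. La integral de la velocidad, con x(0) = -4, da la posición: x(t) = 2·t^3 + 3·t^2 - 5·t - 4. De la ecuación de la posición x(t) = 2·t^3 + 3·t^2 - 5·t - 4, sustituimos t = 2 para obtener x = 14.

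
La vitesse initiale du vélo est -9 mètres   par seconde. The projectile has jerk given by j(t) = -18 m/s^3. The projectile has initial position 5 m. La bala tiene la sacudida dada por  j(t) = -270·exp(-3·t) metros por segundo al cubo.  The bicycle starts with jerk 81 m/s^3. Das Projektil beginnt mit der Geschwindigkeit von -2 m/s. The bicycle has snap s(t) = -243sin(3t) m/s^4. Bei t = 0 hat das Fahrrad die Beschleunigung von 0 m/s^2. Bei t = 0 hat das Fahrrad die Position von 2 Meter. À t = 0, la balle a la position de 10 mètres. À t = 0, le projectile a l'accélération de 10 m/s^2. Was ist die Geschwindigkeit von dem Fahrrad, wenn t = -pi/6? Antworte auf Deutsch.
Wir müssen die Stammfunktion unserer Gleichung für den Snap s(t) = -243·sin(3·t) 3-mal finden. Mit ∫s(t)dt und Anwendung von j(0) = 81, finden wir j(t) = 81·cos(3·t). Die Stammfunktion von dem Ruck ist die Beschleunigung. Mit a(0) = 0 erhalten wir a(t) = 27·sin(3·t). Das Integral von der Beschleunigung ist die Geschwindigkeit. Mit v(0) = -9 erhalten wir v(t) = -9·cos(3·t). Aus der Gleichung für die Geschwindigkeit v(t) = -9·cos(3·t), setzen wir t = -pi/6 ein und erhalten v = 0.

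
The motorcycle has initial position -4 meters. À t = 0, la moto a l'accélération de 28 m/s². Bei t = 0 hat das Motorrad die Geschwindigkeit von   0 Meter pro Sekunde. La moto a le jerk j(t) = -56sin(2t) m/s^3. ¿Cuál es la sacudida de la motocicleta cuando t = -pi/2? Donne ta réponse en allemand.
Wir haben den Ruck j(t) = -56·sin(2·t). Durch Einsetzen von t = -pi/2: j(-pi/2) = 0.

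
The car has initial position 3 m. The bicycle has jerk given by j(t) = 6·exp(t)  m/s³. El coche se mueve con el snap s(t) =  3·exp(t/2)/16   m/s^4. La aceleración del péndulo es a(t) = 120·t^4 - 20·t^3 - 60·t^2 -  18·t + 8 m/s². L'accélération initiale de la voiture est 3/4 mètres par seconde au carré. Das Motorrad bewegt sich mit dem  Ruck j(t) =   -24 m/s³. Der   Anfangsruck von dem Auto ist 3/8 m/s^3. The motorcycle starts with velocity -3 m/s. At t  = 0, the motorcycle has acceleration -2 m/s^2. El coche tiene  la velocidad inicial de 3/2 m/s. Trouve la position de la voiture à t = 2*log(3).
Pour résoudre ceci, nous devons prendre 4 primitives de notre équation du snap s(t) = 3·exp(t/2)/16. L'intégrale du snap, avec j(0) = 3/8, donne le jerk: j(t) = 3·exp(t/2)/8. L'intégrale du jerk, avec a(0) = 3/4, donne l'accélération: a(t) = 3·exp(t/2)/4. L'intégrale de l'accélération est la vitesse. En utilisant v(0) = 3/2, nous obtenons v(t) = 3·exp(t/2)/2. La primitive de la vitesse est la position. En utilisant x(0) = 3, nous obtenons x(t) = 3·exp(t/2). En utilisant x(t) = 3·exp(t/2) et en substituant t = 2*log(3), nous trouvons x = 9.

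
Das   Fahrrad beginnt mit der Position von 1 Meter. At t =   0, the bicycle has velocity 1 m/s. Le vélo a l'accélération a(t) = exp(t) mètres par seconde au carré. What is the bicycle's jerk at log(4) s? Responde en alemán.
Um dies zu lösen, müssen wir 1 Ableitung unserer Gleichung für die Beschleunigung a(t) = exp(t) nehmen. Die Ableitung von der Beschleunigung ergibt den Ruck: j(t) = exp(t). Aus der Gleichung für den Ruck j(t) = exp(t), setzen wir t = log(4) ein und erhalten j = 4.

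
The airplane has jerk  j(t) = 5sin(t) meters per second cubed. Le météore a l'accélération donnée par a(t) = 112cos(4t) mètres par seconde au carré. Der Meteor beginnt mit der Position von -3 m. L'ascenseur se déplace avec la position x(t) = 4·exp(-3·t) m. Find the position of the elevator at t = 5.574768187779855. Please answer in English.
Using x(t) = 4·exp(-3·t) and substituting t = 5.574768187779855, we find x = 2.18165867751590E-7.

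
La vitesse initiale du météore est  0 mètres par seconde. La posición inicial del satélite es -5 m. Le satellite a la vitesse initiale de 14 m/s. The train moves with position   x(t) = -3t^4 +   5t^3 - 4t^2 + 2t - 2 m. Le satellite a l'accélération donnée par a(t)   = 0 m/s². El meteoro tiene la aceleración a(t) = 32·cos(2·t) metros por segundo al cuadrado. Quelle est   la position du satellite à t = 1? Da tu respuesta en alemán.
Wir müssen die Stammfunktion unserer Gleichung für die Beschleunigung a(t) = 0 2-mal finden. Die Stammfunktion von der Beschleunigung, mit v(0) = 14, ergibt die Geschwindigkeit: v(t) = 14. Das Integral von der Geschwindigkeit ist die Position. Mit x(0) = -5 erhalten wir x(t) = 14·t - 5. Mit x(t) = 14·t - 5 und Einsetzen von t = 1, finden wir x = 9.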